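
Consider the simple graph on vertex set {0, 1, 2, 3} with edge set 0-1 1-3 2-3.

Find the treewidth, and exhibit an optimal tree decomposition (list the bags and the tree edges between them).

The largest bag has 2 vertices, giving width 1; this decomposition certifies tw(G) ≤ 1. Any graph with an edge has treewidth ≥ 1, and G has the edge 2–3. Hence tw(G) = 1 exactly.

Treewidth 1.
One such decomposition:
Bags: B1 = {2, 3}  B2 = {1, 3}  B3 = {0, 1}
Tree: B1–B2, B2–B3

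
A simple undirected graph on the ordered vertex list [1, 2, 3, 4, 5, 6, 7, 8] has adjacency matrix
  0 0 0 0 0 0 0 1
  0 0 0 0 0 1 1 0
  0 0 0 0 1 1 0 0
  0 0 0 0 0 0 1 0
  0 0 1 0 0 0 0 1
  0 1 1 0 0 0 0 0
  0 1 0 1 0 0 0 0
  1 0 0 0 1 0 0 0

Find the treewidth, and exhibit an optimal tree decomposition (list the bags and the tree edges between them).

Treewidth 1.
Bags: B1 = {4, 7}  B2 = {2, 7}  B3 = {2, 6}  B4 = {3, 6}  B5 = {3, 5}  B6 = {5, 8}  B7 = {1, 8}
Tree: B1–B2, B2–B3, B3–B4, B4–B5, B5–B6, B6–B7

The largest bag has 2 vertices, giving width 1; this decomposition certifies tw(G) ≤ 1. Since G has at least one edge (e.g. 4–7), it is not an edgeless graph, so tw(G) ≥ 1. Therefore the treewidth is 1.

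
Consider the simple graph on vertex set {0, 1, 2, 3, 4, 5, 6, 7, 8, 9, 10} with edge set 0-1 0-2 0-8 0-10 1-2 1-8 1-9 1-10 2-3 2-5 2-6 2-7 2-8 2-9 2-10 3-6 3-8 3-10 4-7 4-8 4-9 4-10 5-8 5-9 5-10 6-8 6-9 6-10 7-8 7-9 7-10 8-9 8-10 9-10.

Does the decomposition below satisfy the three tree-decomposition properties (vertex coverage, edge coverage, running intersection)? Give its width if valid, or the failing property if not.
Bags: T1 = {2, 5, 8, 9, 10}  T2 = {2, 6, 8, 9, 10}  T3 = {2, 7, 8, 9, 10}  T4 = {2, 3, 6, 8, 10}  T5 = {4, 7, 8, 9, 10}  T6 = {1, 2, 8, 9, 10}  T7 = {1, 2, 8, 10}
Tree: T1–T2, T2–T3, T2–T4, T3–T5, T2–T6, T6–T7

No — vertex 0 appears in no bag.

A tree decomposition must satisfy three properties: every vertex lies in some bag; for every edge, both endpoints lie together in some bag; and for every vertex, the bags containing it form a connected subtree. Here vertex 0 appears in no bag, so the decomposition is invalid.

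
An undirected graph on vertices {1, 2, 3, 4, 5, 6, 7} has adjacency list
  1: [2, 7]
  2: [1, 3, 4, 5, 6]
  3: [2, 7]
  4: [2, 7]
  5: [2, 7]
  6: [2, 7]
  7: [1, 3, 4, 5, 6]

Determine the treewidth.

A width-2 tree decomposition is:
Bags: B1 = {2, 3, 7}  B2 = {2, 5, 7}  B3 = {2, 6, 7}  B4 = {2, 4, 7}  B5 = {1, 2, 7}
Tree: B1–B2, B2–B3, B3–B4, B4–B5
Each bag holds 3 vertices, so the decomposition has width 2, which upper-bounds the treewidth. The edges 2–3–7–5–2 form a cycle, so G is not a tree and its treewidth is at least 2. Combining the bounds, tw(G) = 2.

2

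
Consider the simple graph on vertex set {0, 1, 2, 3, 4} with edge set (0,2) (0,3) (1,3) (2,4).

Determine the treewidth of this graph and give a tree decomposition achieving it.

Treewidth 1.
One such decomposition:
Bags: B1 = {2, 4}  B2 = {0, 2}  B3 = {0, 3}  B4 = {1, 3}
Tree: B1–B2, B2–B3, B3–B4

The largest bag has 2 vertices, giving width 1; this decomposition certifies tw(G) ≤ 1. G has an edge, so its treewidth is at least 1. Hence tw(G) = 1 exactly.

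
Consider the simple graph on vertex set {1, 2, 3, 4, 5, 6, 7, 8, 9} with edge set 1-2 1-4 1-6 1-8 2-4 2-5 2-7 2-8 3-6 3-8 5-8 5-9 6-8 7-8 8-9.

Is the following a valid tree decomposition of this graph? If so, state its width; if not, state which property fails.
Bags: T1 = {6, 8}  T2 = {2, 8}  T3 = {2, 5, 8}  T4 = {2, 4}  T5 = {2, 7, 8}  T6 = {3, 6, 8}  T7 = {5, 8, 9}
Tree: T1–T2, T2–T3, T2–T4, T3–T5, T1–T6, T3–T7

No — vertex 1 appears in no bag.

A tree decomposition must satisfy three properties: every vertex lies in some bag; for every edge, both endpoints lie together in some bag; and for every vertex, the bags containing it form a connected subtree. Here vertex 1 appears in no bag, so the decomposition is invalid.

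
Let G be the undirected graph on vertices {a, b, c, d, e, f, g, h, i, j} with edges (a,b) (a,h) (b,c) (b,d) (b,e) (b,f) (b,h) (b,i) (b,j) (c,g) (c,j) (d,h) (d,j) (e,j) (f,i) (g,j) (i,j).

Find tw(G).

2

A width-2 tree decomposition is:
Bags: B1 = {b, i, j}  B2 = {b, f, i}  B3 = {b, c, j}  B4 = {b, e, j}  B5 = {c, g, j}  B6 = {b, d, j}  B7 = {b, d, h}  B8 = {a, b, h}
Tree: B1–B2, B1–B3, B1–B4, B3–B5, B3–B6, B6–B7, B7–B8
Every bag has size at most 3, so the width is 3 − 1 = 2 and tw(G) ≤ 2. On the other hand G contains the 3-clique {c, g, j}. A clique must lie in a single bag of any decomposition, so no decomposition can have width below 2. Therefore the treewidth is 2.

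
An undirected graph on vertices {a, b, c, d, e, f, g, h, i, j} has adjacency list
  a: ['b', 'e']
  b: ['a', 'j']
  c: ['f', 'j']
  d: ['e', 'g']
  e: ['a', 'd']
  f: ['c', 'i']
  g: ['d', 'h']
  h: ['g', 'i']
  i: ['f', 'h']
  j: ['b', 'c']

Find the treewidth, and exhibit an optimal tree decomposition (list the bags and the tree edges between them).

Treewidth 2.
One optimal decomposition is:
Bags: B1 = {d, g, h}  B2 = {d, e, h}  B3 = {a, e, h}  B4 = {a, b, h}  B5 = {b, h, j}  B6 = {c, h, j}  B7 = {c, f, h}  B8 = {f, h, i}
Tree: B1–B2, B2–B3, B3–B4, B4–B5, B5–B6, B6–B7, B7–B8

Every bag has size at most 3, so the width is 3 − 1 = 2 and tw(G) ≤ 2. For the lower bound, G contains the cycle h–g–d–e–a–b–j–c–f–i–h, so G is not a forest; only forests have treewidth ≤ 1, hence tw(G) ≥ 2. Combining the bounds, tw(G) = 2.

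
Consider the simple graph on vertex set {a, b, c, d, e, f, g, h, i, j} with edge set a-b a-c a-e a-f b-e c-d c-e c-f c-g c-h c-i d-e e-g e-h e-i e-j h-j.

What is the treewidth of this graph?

A width-2 tree decomposition is:
Bags: B1 = {c, e, g}  B2 = {a, c, e}  B3 = {c, e, h}  B4 = {c, e, i}  B5 = {a, b, e}  B6 = {a, c, f}  B7 = {c, d, e}  B8 = {e, h, j}
Tree: B1–B2, B1–B3, B2–B4, B2–B5, B2–B6, B2–B7, B3–B8
The largest bag has 3 vertices, giving width 2; this decomposition certifies tw(G) ≤ 2. For the lower bound, the 3 vertices {e, h, j} are pairwise adjacent, and any tree decomposition puts a clique entirely inside one bag — forcing width ≥ 2. Combining the bounds, tw(G) = 2.

2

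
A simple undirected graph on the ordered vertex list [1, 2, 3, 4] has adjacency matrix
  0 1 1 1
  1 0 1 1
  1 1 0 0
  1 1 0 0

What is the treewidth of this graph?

A width-2 tree decomposition is:
Bags: B1 = {1, 2, 3}  B2 = {1, 2, 4}
Tree: B1–B2
The largest bag has 3 vertices, giving width 2; this decomposition certifies tw(G) ≤ 2. For the lower bound, the 3 vertices {1, 2, 3} are pairwise adjacent, and any tree decomposition puts a clique entirely inside one bag — forcing width ≥ 2. Hence tw(G) = 2 exactly.

2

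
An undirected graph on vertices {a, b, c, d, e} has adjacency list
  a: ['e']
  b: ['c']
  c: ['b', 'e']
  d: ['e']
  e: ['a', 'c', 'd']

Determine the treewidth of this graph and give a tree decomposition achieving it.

Each bag holds 2 vertices, so the decomposition has width 1, which upper-bounds the treewidth. G has an edge, so its treewidth is at least 1. Hence tw(G) = 1 exactly.

Treewidth 1.
Bags: B1 = {c, e}  B2 = {b, c}  B3 = {d, e}  B4 = {a, e}
Tree: B1–B2, B1–B3, B1–B4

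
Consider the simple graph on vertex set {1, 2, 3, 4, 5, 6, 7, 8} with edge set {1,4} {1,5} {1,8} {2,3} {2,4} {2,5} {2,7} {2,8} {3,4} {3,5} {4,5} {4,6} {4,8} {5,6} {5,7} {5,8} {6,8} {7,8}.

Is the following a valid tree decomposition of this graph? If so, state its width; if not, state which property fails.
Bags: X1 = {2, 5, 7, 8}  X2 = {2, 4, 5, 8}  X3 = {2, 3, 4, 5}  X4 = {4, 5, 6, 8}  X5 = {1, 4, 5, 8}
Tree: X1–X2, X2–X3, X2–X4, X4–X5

Yes; width 3.

Vertex coverage: the bags together contain {1, 2, 3, 4, 5, 6, 7, 8}, the full vertex set. Edge coverage: each edge of G has both endpoints in at least one bag. Running intersection: for every vertex, the bags containing it form a connected subtree. All three properties hold, so this is a valid tree decomposition of width max|bag| − 1 = 3, and hence tw(G) ≤ 3.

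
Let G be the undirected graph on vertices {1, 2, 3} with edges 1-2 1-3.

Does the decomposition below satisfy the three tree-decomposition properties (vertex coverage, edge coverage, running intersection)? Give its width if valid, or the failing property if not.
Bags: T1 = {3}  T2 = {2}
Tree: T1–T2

No — vertex 1 appears in no bag.

A tree decomposition must satisfy three properties: every vertex lies in some bag; for every edge, both endpoints lie together in some bag; and for every vertex, the bags containing it form a connected subtree. Here vertex 1 appears in no bag, so the decomposition is invalid.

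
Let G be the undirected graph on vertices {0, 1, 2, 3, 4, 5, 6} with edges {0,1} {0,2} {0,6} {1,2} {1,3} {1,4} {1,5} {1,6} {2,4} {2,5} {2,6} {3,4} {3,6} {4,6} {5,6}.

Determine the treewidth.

3

A width-3 tree decomposition is:
Bags: B1 = {1, 2, 4, 6}  B2 = {0, 1, 2, 6}  B3 = {1, 3, 4, 6}  B4 = {1, 2, 5, 6}
Tree: B1–B2, B1–B3, B1–B4
Every bag has size at most 4, so the width is 4 − 1 = 3 and tw(G) ≤ 3. On the other hand G contains the 4-clique {0, 1, 2, 6}. A clique must lie in a single bag of any decomposition, so no decomposition can have width below 3. Therefore the treewidth is 3.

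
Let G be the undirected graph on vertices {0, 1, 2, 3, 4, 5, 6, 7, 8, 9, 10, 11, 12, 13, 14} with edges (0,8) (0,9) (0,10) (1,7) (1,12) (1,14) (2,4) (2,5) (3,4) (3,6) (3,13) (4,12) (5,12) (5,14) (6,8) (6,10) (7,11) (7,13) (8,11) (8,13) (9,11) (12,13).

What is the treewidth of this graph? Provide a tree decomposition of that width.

The largest bag has 4 vertices, giving width 3; this decomposition certifies tw(G) ≤ 3. For the lower bound: the 4 vertex sets {2,5,14}, {1}, {12}, {3,4,7,13} are disjoint, each induces a connected subgraph, and every pair is joined by at least one edge of G. Contracting each set to a single vertex therefore yields K_{4} as a minor, and since treewidth is minor-monotone, tw(G) ≥ tw(K_{4}) = 3. Therefore the treewidth is 3.

Treewidth 3.
One such decomposition:
Bags: B1 = {1, 2, 5, 14}  B2 = {1, 2, 5, 12}  B3 = {1, 2, 4, 12}  B4 = {1, 4, 7, 12}  B5 = {4, 7, 12, 13}  B6 = {3, 4, 7, 13}  B7 = {3, 7, 11, 13}  B8 = {3, 8, 11, 13}  B9 = {3, 6, 8, 11}  B10 = {6, 8, 9, 11}  B11 = {0, 6, 8, 9}  B12 = {0, 6, 9, 10}
Tree: B1–B2, B2–B3, B3–B4, B4–B5, B5–B6, B6–B7, B7–B8, B8–B9, B9–B10, B10–B11, B11–B12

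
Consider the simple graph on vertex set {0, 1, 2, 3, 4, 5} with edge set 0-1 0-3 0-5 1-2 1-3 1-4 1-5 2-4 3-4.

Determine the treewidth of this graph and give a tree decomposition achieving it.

Every bag has size at most 3, so the width is 3 − 1 = 2 and tw(G) ≤ 2. For the lower bound, the 3 vertices {0, 1, 3} are pairwise adjacent, and any tree decomposition puts a clique entirely inside one bag — forcing width ≥ 2. Hence tw(G) = 2 exactly.

Treewidth 2.
One optimal decomposition is:
Bags: B1 = {0, 1, 3}  B2 = {1, 3, 4}  B3 = {0, 1, 5}  B4 = {1, 2, 4}
Tree: B1–B2, B1–B3, B2–B4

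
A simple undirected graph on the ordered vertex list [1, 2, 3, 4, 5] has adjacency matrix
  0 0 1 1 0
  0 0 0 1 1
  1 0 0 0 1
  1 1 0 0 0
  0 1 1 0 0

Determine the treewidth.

2

A width-2 tree decomposition is:
Bags: B1 = {2, 4, 5}  B2 = {3, 4, 5}  B3 = {1, 3, 4}
Tree: B1–B2, B2–B3
The largest bag has 3 vertices, giving width 2; this decomposition certifies tw(G) ≤ 2. The edges 4–2–5–3–1–4 form a cycle, so G is not a tree and its treewidth is at least 2. The upper and lower bounds meet at 2, so that is the treewidth.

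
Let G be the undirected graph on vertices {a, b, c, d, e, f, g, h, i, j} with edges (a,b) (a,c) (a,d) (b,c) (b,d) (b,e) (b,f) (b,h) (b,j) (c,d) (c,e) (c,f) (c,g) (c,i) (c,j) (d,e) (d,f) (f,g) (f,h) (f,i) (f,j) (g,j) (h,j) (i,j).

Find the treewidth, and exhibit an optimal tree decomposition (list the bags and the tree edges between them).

Treewidth 3.
One such decomposition:
Bags: B1 = {c, f, g, j}  B2 = {b, c, f, j}  B3 = {b, f, h, j}  B4 = {b, c, d, f}  B5 = {c, f, i, j}  B6 = {b, c, d, e}  B7 = {a, b, c, d}
Tree: B1–B2, B2–B3, B2–B4, B2–B5, B4–B6, B4–B7

Every bag has size at most 4, so the width is 4 − 1 = 3 and tw(G) ≤ 3. For the lower bound, the 4 vertices {b, f, h, j} are pairwise adjacent, and any tree decomposition puts a clique entirely inside one bag — forcing width ≥ 3. Therefore the treewidth is 3.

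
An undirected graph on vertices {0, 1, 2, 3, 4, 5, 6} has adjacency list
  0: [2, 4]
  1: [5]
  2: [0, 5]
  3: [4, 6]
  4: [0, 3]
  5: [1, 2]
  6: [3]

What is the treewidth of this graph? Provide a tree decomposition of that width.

Every bag has size at most 2, so the width is 2 − 1 = 1 and tw(G) ≤ 1. G has an edge, so its treewidth is at least 1. Therefore the treewidth is 1.

Treewidth 1.
One such decomposition:
Bags: B1 = {1, 5}  B2 = {2, 5}  B3 = {0, 2}  B4 = {0, 4}  B5 = {3, 4}  B6 = {3, 6}
Tree: B1–B2, B2–B3, B3–B4, B4–B5, B5–B6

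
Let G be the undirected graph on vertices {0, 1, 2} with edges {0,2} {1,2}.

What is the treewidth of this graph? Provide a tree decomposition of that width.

Each bag holds 2 vertices, so the decomposition has width 1, which upper-bounds the treewidth. Any graph with an edge has treewidth ≥ 1, and G has the edge 1–2. The upper and lower bounds meet at 1, so that is the treewidth.

Treewidth 1.
One optimal decomposition is:
Bags: B1 = {1, 2}  B2 = {0, 2}
Tree: B1–B2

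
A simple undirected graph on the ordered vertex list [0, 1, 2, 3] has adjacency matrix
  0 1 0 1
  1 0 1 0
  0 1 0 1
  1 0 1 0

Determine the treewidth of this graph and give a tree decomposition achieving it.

Every bag has size at most 3, so the width is 3 − 1 = 2 and tw(G) ≤ 2. Since 3–0–1–2–3 is a cycle in G, G is not acyclic. Forests are exactly the graphs of treewidth ≤ 1, so tw(G) ≥ 2. Hence tw(G) = 2 exactly.

Treewidth 2.
Bags: B1 = {0, 1, 3}  B2 = {1, 2, 3}
Tree: B1–B2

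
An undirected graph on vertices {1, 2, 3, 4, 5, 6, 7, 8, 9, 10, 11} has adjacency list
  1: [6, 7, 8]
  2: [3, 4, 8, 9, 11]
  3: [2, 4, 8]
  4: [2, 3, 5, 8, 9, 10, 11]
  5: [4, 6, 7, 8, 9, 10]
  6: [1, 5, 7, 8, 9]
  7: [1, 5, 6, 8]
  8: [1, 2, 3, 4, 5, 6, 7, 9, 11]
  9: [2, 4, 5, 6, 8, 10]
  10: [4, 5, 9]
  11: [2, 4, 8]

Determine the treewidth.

A width-3 tree decomposition is:
Bags: B1 = {4, 5, 9, 10}  B2 = {4, 5, 8, 9}  B3 = {2, 4, 8, 9}  B4 = {2, 4, 8, 11}  B5 = {2, 3, 4, 8}  B6 = {5, 6, 8, 9}  B7 = {5, 6, 7, 8}  B8 = {1, 6, 7, 8}
Tree: B1–B2, B2–B3, B3–B4, B3–B5, B2–B6, B6–B7, B7–B8
The largest bag has 4 vertices, giving width 3; this decomposition certifies tw(G) ≤ 3. For the lower bound, the 4 vertices {1, 6, 7, 8} are pairwise adjacent, and any tree decomposition puts a clique entirely inside one bag — forcing width ≥ 3. Therefore the treewidth is 3.

3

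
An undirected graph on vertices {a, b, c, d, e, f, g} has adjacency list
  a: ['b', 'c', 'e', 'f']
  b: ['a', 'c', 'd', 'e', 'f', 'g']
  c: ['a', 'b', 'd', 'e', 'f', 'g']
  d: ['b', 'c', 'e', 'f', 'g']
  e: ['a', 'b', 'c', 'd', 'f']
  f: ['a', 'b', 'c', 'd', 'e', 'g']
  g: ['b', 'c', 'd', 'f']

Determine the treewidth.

4

A width-4 tree decomposition is:
Bags: B1 = {b, c, d, e, f}  B2 = {a, b, c, e, f}  B3 = {b, c, d, f, g}
Tree: B1–B2, B1–B3
The largest bag has 5 vertices, giving width 4; this decomposition certifies tw(G) ≤ 4. For the lower bound, the 5 vertices {b, c, d, f, g} are pairwise adjacent, and any tree decomposition puts a clique entirely inside one bag — forcing width ≥ 4. Therefore the treewidth is 4.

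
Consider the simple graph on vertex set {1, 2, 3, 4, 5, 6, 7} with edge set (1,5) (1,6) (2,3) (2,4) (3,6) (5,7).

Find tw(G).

A width-1 tree decomposition is:
Bags: B1 = {2, 4}  B2 = {2, 3}  B3 = {3, 6}  B4 = {1, 6}  B5 = {1, 5}  B6 = {5, 7}
Tree: B1–B2, B2–B3, B3–B4, B4–B5, B5–B6
The largest bag has 2 vertices, giving width 1; this decomposition certifies tw(G) ≤ 1. Since G has at least one edge (e.g. 4–2), it is not an edgeless graph, so tw(G) ≥ 1. The upper and lower bounds meet at 1, so that is the treewidth.

1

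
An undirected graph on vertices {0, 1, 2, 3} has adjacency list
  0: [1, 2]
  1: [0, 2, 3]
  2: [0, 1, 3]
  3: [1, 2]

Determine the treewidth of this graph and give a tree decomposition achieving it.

Treewidth 2.
Bags: B1 = {1, 2, 3}  B2 = {0, 1, 2}
Tree: B1–B2

The largest bag has 3 vertices, giving width 2; this decomposition certifies tw(G) ≤ 2. On the other hand G contains the 3-clique {0, 1, 2}. A clique must lie in a single bag of any decomposition, so no decomposition can have width below 2. The upper and lower bounds meet at 2, so that is the treewidth.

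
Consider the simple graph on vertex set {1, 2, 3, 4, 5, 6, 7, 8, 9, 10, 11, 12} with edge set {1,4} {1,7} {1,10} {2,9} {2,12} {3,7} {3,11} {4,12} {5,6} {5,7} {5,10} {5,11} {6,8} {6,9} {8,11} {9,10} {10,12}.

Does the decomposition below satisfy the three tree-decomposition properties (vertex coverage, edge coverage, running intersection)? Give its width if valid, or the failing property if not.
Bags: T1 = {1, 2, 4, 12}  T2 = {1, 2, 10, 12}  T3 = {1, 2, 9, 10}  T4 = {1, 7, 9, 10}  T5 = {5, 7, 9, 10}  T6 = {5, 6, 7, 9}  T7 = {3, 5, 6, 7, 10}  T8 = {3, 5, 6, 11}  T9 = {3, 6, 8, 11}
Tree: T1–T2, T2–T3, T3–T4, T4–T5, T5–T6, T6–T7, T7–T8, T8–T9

A tree decomposition must satisfy three properties: every vertex lies in some bag; for every edge, both endpoints lie together in some bag; and for every vertex, the bags containing it form a connected subtree. Here bags containing vertex 10 are not connected in the tree, so the decomposition is invalid.

No — bags containing vertex 10 are not connected in the tree.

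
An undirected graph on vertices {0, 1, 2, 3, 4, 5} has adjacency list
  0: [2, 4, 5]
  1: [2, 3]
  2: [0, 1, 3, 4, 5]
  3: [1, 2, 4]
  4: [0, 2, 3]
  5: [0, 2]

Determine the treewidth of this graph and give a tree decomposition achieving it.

Each bag holds 3 vertices, so the decomposition has width 2, which upper-bounds the treewidth. Conversely, {0, 2, 4} is a clique of size 3, and the vertices of any clique must share a bag in every tree decomposition; so some bag has ≥ 3 vertices and tw(G) ≥ 2. The upper and lower bounds meet at 2, so that is the treewidth.

Treewidth 2.
One optimal decomposition is:
Bags: B1 = {2, 3, 4}  B2 = {0, 2, 4}  B3 = {1, 2, 3}  B4 = {0, 2, 5}
Tree: B1–B2, B1–B3, B2–B4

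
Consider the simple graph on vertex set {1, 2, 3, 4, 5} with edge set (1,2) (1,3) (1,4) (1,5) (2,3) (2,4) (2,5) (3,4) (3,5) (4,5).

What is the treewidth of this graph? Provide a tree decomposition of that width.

Treewidth 4.
Bags: B1 = {1, 2, 3, 4, 5}
Tree: (single bag)

With just one bag of size 5, the width is 5 − 1 = 4, so tw(G) ≤ 4. For the lower bound, the 5 vertices {1, 2, 3, 4, 5} are pairwise adjacent, and any tree decomposition puts a clique entirely inside one bag — forcing width ≥ 4. Combining the bounds, tw(G) = 4.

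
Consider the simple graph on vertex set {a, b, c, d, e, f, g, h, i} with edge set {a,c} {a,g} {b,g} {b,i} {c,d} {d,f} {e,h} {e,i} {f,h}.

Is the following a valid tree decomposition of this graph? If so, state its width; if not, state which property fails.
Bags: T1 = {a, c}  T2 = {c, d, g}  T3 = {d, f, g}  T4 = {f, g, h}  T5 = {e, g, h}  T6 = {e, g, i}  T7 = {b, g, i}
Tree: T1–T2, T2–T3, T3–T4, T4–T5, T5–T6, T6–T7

A tree decomposition must satisfy three properties: every vertex lies in some bag; for every edge, both endpoints lie together in some bag; and for every vertex, the bags containing it form a connected subtree. Here edge (g,a) lies in no bag, so the decomposition is invalid.

No — edge (g,a) lies in no bag.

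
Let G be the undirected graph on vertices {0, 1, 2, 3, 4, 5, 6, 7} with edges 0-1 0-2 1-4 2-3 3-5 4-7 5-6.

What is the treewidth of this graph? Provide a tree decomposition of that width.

Treewidth 1.
One optimal decomposition is:
Bags: B1 = {5, 6}  B2 = {3, 5}  B3 = {2, 3}  B4 = {0, 2}  B5 = {0, 1}  B6 = {1, 4}  B7 = {4, 7}
Tree: B1–B2, B2–B3, B3–B4, B4–B5, B5–B6, B6–B7

The largest bag has 2 vertices, giving width 1; this decomposition certifies tw(G) ≤ 1. G has an edge, so its treewidth is at least 1. Hence tw(G) = 1 exactly.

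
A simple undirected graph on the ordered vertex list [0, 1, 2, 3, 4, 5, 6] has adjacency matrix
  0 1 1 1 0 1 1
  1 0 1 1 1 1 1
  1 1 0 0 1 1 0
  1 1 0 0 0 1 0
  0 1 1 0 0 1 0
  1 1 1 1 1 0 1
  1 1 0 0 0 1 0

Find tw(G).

3

A width-3 tree decomposition is:
Bags: B1 = {0, 1, 2, 5}  B2 = {0, 1, 3, 5}  B3 = {0, 1, 5, 6}  B4 = {1, 2, 4, 5}
Tree: B1–B2, B1–B3, B1–B4
Every bag has size at most 4, so the width is 4 − 1 = 3 and tw(G) ≤ 3. For the lower bound, the 4 vertices {0, 1, 2, 5} are pairwise adjacent, and any tree decomposition puts a clique entirely inside one bag — forcing width ≥ 3. The upper and lower bounds meet at 3, so that is the treewidth.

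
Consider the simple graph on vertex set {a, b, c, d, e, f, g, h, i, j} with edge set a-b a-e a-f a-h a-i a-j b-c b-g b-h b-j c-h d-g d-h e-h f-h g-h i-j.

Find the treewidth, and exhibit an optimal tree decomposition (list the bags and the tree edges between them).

Treewidth 2.
One such decomposition:
Bags: B1 = {a, i, j}  B2 = {a, b, j}  B3 = {a, b, h}  B4 = {b, g, h}  B5 = {a, f, h}  B6 = {d, g, h}  B7 = {b, c, h}  B8 = {a, e, h}
Tree: B1–B2, B2–B3, B3–B4, B3–B5, B4–B6, B4–B7, B3–B8

Each bag holds 3 vertices, so the decomposition has width 2, which upper-bounds the treewidth. Conversely, {a, b, j} is a clique of size 3, and the vertices of any clique must share a bag in every tree decomposition; so some bag has ≥ 3 vertices and tw(G) ≥ 2. The upper and lower bounds meet at 2, so that is the treewidth.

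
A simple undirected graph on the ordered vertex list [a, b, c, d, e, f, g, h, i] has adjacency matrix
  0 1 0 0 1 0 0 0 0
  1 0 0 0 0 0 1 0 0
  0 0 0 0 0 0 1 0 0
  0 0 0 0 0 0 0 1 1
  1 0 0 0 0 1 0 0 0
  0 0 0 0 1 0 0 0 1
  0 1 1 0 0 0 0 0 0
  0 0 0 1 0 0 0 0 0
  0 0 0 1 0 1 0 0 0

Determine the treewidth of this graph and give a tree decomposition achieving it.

The largest bag has 2 vertices, giving width 1; this decomposition certifies tw(G) ≤ 1. G has an edge, so its treewidth is at least 1. Combining the bounds, tw(G) = 1.

Treewidth 1.
Bags: B1 = {c, g}  B2 = {b, g}  B3 = {a, b}  B4 = {a, e}  B5 = {e, f}  B6 = {f, i}  B7 = {d, i}  B8 = {d, h}
Tree: B1–B2, B2–B3, B3–B4, B4–B5, B5–B6, B6–B7, B7–B8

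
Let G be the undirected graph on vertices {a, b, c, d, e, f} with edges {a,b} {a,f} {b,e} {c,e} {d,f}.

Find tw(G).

1

A width-1 tree decomposition is:
Bags: B1 = {d, f}  B2 = {a, f}  B3 = {a, b}  B4 = {b, e}  B5 = {c, e}
Tree: B1–B2, B2–B3, B3–B4, B4–B5
Every bag has size at most 2, so the width is 2 − 1 = 1 and tw(G) ≤ 1. G has an edge, so its treewidth is at least 1. Hence tw(G) = 1 exactly.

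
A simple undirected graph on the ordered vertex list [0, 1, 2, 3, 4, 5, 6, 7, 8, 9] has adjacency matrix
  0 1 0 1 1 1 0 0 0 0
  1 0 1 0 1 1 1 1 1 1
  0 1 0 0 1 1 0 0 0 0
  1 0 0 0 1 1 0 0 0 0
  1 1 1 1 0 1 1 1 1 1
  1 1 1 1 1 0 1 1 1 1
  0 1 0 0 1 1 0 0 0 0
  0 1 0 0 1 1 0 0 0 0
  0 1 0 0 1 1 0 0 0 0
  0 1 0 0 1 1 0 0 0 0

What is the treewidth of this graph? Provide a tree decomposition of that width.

Every bag has size at most 4, so the width is 4 − 1 = 3 and tw(G) ≤ 3. On the other hand G contains the 4-clique {0, 1, 4, 5}. A clique must lie in a single bag of any decomposition, so no decomposition can have width below 3. Hence tw(G) = 3 exactly.

Treewidth 3.
One optimal decomposition is:
Bags: B1 = {0, 1, 4, 5}  B2 = {1, 4, 5, 7}  B3 = {1, 4, 5, 6}  B4 = {1, 2, 4, 5}  B5 = {1, 4, 5, 8}  B6 = {0, 3, 4, 5}  B7 = {1, 4, 5, 9}
Tree: B1–B2, B1–B3, B2–B4, B4–B5, B1–B6, B1–B7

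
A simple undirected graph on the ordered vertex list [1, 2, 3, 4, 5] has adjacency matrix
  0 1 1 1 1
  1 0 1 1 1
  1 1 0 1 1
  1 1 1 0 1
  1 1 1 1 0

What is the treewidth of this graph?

A width-4 tree decomposition is:
Bags: B1 = {1, 2, 3, 4, 5}
Tree: (single bag)
With just one bag of size 5, the width is 5 − 1 = 4, so tw(G) ≤ 4. For the lower bound, the 5 vertices {1, 2, 3, 4, 5} are pairwise adjacent, and any tree decomposition puts a clique entirely inside one bag — forcing width ≥ 4. The upper and lower bounds meet at 4, so that is the treewidth.

4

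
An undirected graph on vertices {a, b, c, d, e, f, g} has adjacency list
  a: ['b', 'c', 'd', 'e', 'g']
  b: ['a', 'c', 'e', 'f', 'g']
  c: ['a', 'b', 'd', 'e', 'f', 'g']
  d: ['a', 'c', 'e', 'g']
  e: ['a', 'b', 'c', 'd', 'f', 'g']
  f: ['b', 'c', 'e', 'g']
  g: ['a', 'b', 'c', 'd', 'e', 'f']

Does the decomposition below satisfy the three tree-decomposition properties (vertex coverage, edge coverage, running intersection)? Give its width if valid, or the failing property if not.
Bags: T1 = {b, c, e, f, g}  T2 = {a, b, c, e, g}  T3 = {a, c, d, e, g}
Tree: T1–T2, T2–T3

Yes; width 4.

Checking the three conditions: (i) the bags cover all of {a, b, c, d, e, f, g}; (ii) for each edge, some bag contains both endpoints; (iii) the bags containing any fixed vertex form a subtree. All hold, so the decomposition is valid with width 5 − 1 = 4.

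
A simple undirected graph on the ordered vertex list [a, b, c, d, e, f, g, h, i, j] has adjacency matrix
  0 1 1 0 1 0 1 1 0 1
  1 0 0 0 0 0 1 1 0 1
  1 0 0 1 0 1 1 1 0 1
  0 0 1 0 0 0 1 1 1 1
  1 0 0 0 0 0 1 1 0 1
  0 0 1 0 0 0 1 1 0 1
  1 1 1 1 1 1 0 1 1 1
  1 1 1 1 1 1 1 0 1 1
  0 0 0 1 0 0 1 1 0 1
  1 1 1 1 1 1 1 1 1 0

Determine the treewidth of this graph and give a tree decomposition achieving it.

Each bag holds 5 vertices, so the decomposition has width 4, which upper-bounds the treewidth. Conversely, {a, e, g, h, j} is a clique of size 5, and the vertices of any clique must share a bag in every tree decomposition; so some bag has ≥ 5 vertices and tw(G) ≥ 4. Combining the bounds, tw(G) = 4.

Treewidth 4.
One such decomposition:
Bags: B1 = {d, g, h, i, j}  B2 = {c, d, g, h, j}  B3 = {a, c, g, h, j}  B4 = {a, b, g, h, j}  B5 = {c, f, g, h, j}  B6 = {a, e, g, h, j}
Tree: B1–B2, B2–B3, B3–B4, B3–B5, B4–B6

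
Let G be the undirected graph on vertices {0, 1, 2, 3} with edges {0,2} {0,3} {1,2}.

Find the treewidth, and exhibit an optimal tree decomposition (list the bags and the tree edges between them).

Treewidth 1.
One such decomposition:
Bags: B1 = {0, 2}  B2 = {1, 2}  B3 = {0, 3}
Tree: B1–B2, B1–B3

Every bag has size at most 2, so the width is 2 − 1 = 1 and tw(G) ≤ 1. Any graph with an edge has treewidth ≥ 1, and G has the edge 0–2. Combining the bounds, tw(G) = 1.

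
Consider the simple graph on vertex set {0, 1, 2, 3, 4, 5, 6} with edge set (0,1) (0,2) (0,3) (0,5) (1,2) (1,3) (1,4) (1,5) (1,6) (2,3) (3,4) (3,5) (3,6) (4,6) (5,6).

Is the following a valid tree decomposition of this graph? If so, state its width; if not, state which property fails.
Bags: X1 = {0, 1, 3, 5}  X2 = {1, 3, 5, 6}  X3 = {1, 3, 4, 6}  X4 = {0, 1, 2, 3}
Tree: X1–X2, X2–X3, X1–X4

Yes; width 3.

Vertex coverage: the bags together contain {0, 1, 2, 3, 4, 5, 6}, the full vertex set. Edge coverage: each edge of G has both endpoints in at least one bag. Running intersection: for every vertex, the bags containing it form a connected subtree. All three properties hold, so this is a valid tree decomposition of width max|bag| − 1 = 3, and hence tw(G) ≤ 3.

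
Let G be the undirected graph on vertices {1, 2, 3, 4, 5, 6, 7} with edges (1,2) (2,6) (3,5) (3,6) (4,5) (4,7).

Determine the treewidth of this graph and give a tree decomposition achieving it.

Treewidth 1.
One optimal decomposition is:
Bags: B1 = {4, 7}  B2 = {4, 5}  B3 = {3, 5}  B4 = {3, 6}  B5 = {2, 6}  B6 = {1, 2}
Tree: B1–B2, B2–B3, B3–B4, B4–B5, B5–B6

The largest bag has 2 vertices, giving width 1; this decomposition certifies tw(G) ≤ 1. G has an edge, so its treewidth is at least 1. Therefore the treewidth is 1.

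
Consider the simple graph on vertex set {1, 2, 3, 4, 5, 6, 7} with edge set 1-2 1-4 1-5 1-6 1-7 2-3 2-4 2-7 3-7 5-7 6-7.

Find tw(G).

A width-2 tree decomposition is:
Bags: B1 = {1, 2, 4}  B2 = {1, 2, 7}  B3 = {1, 6, 7}  B4 = {1, 5, 7}  B5 = {2, 3, 7}
Tree: B1–B2, B2–B3, B3–B4, B2–B5
Every bag has size at most 3, so the width is 3 − 1 = 2 and tw(G) ≤ 2. On the other hand G contains the 3-clique {1, 2, 4}. A clique must lie in a single bag of any decomposition, so no decomposition can have width below 2. Combining the bounds, tw(G) = 2.

2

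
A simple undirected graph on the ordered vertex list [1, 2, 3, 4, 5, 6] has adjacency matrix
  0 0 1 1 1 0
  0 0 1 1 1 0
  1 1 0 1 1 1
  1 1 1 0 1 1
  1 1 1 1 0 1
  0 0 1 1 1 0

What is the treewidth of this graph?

3

A width-3 tree decomposition is:
Bags: B1 = {2, 3, 4, 5}  B2 = {1, 3, 4, 5}  B3 = {3, 4, 5, 6}
Tree: B1–B2, B1–B3
The largest bag has 4 vertices, giving width 3; this decomposition certifies tw(G) ≤ 3. Conversely, {1, 3, 4, 5} is a clique of size 4, and the vertices of any clique must share a bag in every tree decomposition; so some bag has ≥ 4 vertices and tw(G) ≥ 3. The upper and lower bounds meet at 3, so that is the treewidth.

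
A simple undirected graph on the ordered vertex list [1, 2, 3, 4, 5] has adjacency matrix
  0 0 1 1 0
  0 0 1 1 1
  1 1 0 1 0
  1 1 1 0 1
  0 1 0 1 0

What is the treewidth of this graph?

2

A width-2 tree decomposition is:
Bags: B1 = {1, 3, 4}  B2 = {2, 3, 4}  B3 = {2, 4, 5}
Tree: B1–B2, B2–B3
The largest bag has 3 vertices, giving width 2; this decomposition certifies tw(G) ≤ 2. Conversely, {1, 3, 4} is a clique of size 3, and the vertices of any clique must share a bag in every tree decomposition; so some bag has ≥ 3 vertices and tw(G) ≥ 2. Therefore the treewidth is 2.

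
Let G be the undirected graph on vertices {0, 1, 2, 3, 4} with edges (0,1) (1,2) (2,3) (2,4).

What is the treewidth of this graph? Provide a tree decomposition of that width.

Each bag holds 2 vertices, so the decomposition has width 1, which upper-bounds the treewidth. G has an edge, so its treewidth is at least 1. Combining the bounds, tw(G) = 1.

Treewidth 1.
One optimal decomposition is:
Bags: B1 = {2, 4}  B2 = {1, 2}  B3 = {2, 3}  B4 = {0, 1}
Tree: B1–B2, B2–B3, B2–B4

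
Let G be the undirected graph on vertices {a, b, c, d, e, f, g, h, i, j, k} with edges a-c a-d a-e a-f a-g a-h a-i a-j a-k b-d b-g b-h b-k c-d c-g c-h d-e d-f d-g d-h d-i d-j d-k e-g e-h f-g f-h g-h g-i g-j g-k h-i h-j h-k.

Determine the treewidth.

A width-4 tree decomposition is:
Bags: B1 = {a, d, g, h, i}  B2 = {a, d, g, h, j}  B3 = {a, d, f, g, h}  B4 = {a, c, d, g, h}  B5 = {a, d, g, h, k}  B6 = {b, d, g, h, k}  B7 = {a, d, e, g, h}
Tree: B1–B2, B1–B3, B1–B4, B2–B5, B5–B6, B3–B7
The largest bag has 5 vertices, giving width 4; this decomposition certifies tw(G) ≤ 4. On the other hand G contains the 5-clique {a, d, f, g, h}. A clique must lie in a single bag of any decomposition, so no decomposition can have width below 4. Combining the bounds, tw(G) = 4.

4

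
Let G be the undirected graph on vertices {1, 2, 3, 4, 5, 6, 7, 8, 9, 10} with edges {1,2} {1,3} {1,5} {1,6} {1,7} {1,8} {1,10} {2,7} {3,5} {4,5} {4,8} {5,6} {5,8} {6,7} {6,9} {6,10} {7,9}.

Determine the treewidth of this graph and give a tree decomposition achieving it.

Treewidth 2.
Bags: B1 = {1, 6, 10}  B2 = {1, 5, 6}  B3 = {1, 6, 7}  B4 = {1, 5, 8}  B5 = {4, 5, 8}  B6 = {6, 7, 9}  B7 = {1, 3, 5}  B8 = {1, 2, 7}
Tree: B1–B2, B1–B3, B2–B4, B4–B5, B3–B6, B4–B7, B3–B8

The largest bag has 3 vertices, giving width 2; this decomposition certifies tw(G) ≤ 2. Conversely, {1, 2, 7} is a clique of size 3, and the vertices of any clique must share a bag in every tree decomposition; so some bag has ≥ 3 vertices and tw(G) ≥ 2. Hence tw(G) = 2 exactly.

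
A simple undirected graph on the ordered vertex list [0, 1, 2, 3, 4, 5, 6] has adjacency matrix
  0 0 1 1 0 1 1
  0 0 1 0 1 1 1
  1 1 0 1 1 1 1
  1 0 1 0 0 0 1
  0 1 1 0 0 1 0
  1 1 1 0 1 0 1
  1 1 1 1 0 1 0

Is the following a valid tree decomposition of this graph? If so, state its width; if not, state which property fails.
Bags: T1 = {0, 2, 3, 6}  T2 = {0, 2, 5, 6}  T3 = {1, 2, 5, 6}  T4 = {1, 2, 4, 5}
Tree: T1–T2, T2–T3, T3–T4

Yes; width 3.

Checking the three conditions: (i) the bags cover all of {0, 1, 2, 3, 4, 5, 6}; (ii) for each edge, some bag contains both endpoints; (iii) the bags containing any fixed vertex form a subtree. All hold, so the decomposition is valid with width 4 − 1 = 3.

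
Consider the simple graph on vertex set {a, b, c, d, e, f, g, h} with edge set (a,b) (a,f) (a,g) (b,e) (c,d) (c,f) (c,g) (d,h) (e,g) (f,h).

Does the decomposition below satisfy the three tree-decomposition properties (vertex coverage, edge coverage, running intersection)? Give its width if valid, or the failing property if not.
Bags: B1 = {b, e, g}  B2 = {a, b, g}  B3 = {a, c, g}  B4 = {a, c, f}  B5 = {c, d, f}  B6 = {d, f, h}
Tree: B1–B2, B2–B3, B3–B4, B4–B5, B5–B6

Vertex coverage: the bags together contain {a, b, c, d, e, f, g, h}, the full vertex set. Edge coverage: each edge of G has both endpoints in at least one bag. Running intersection: for every vertex, the bags containing it form a connected subtree. All three properties hold, so this is a valid tree decomposition of width max|bag| − 1 = 2, and hence tw(G) ≤ 2.

Yes; width 2.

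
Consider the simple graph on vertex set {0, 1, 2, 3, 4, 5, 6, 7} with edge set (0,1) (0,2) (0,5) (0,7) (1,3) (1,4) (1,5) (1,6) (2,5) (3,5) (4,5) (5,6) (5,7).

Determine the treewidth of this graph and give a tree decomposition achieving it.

Treewidth 2.
Bags: B1 = {0, 1, 5}  B2 = {1, 4, 5}  B3 = {0, 2, 5}  B4 = {0, 5, 7}  B5 = {1, 5, 6}  B6 = {1, 3, 5}
Tree: B1–B2, B1–B3, B1–B4, B1–B5, B5–B6

Each bag holds 3 vertices, so the decomposition has width 2, which upper-bounds the treewidth. On the other hand G contains the 3-clique {0, 1, 5}. A clique must lie in a single bag of any decomposition, so no decomposition can have width below 2. Combining the bounds, tw(G) = 2.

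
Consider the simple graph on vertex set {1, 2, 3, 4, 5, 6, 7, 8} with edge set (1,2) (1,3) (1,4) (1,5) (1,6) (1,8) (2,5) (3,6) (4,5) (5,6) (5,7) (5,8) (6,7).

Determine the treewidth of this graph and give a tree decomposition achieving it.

The largest bag has 3 vertices, giving width 2; this decomposition certifies tw(G) ≤ 2. Conversely, {1, 3, 6} is a clique of size 3, and the vertices of any clique must share a bag in every tree decomposition; so some bag has ≥ 3 vertices and tw(G) ≥ 2. Therefore the treewidth is 2.

Treewidth 2.
Bags: B1 = {1, 5, 6}  B2 = {1, 3, 6}  B3 = {5, 6, 7}  B4 = {1, 5, 8}  B5 = {1, 4, 5}  B6 = {1, 2, 5}
Tree: B1–B2, B1–B3, B1–B4, B4–B5, B4–B6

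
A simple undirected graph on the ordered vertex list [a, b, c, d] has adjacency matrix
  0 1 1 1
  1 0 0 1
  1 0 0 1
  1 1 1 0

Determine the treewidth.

A width-2 tree decomposition is:
Bags: B1 = {a, c, d}  B2 = {a, b, d}
Tree: B1–B2
Each bag holds 3 vertices, so the decomposition has width 2, which upper-bounds the treewidth. Conversely, {a, c, d} is a clique of size 3, and the vertices of any clique must share a bag in every tree decomposition; so some bag has ≥ 3 vertices and tw(G) ≥ 2. Combining the bounds, tw(G) = 2.

2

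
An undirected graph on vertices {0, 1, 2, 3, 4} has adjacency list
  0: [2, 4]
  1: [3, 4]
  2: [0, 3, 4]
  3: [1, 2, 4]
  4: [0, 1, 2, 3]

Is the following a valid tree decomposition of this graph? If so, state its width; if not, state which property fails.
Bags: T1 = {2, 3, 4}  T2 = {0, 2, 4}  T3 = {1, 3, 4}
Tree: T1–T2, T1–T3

Yes; width 2.

Checking the three conditions: (i) the bags cover all of {0, 1, 2, 3, 4}; (ii) for each edge, some bag contains both endpoints; (iii) the bags containing any fixed vertex form a subtree. All hold, so the decomposition is valid with width 3 − 1 = 2.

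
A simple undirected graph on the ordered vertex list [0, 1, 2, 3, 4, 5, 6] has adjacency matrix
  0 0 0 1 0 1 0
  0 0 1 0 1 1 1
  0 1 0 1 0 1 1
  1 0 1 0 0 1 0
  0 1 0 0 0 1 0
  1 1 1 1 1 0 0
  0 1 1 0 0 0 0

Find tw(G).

A width-2 tree decomposition is:
Bags: B1 = {2, 3, 5}  B2 = {0, 3, 5}  B3 = {1, 2, 5}  B4 = {1, 2, 6}  B5 = {1, 4, 5}
Tree: B1–B2, B1–B3, B3–B4, B3–B5
Every bag has size at most 3, so the width is 3 − 1 = 2 and tw(G) ≤ 2. Conversely, {0, 3, 5} is a clique of size 3, and the vertices of any clique must share a bag in every tree decomposition; so some bag has ≥ 3 vertices and tw(G) ≥ 2. The upper and lower bounds meet at 2, so that is the treewidth.

2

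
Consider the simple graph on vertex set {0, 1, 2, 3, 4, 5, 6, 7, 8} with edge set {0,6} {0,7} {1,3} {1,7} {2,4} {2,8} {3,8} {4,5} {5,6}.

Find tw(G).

A width-2 tree decomposition is:
Bags: B1 = {4, 5, 6}  B2 = {0, 4, 6}  B3 = {0, 4, 7}  B4 = {1, 4, 7}  B5 = {1, 3, 4}  B6 = {3, 4, 8}  B7 = {2, 4, 8}
Tree: B1–B2, B2–B3, B3–B4, B4–B5, B5–B6, B6–B7
Each bag holds 3 vertices, so the decomposition has width 2, which upper-bounds the treewidth. For the lower bound, G contains the cycle 4–5–6–0–7–1–3–8–2–4, so G is not a forest; only forests have treewidth ≤ 1, hence tw(G) ≥ 2. Hence tw(G) = 2 exactly.

2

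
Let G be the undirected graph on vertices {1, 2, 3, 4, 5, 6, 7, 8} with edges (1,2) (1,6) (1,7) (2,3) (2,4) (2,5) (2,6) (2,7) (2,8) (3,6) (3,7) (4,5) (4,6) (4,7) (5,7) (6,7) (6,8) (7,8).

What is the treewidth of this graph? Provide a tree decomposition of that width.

Treewidth 3.
One such decomposition:
Bags: B1 = {2, 4, 6, 7}  B2 = {2, 6, 7, 8}  B3 = {2, 3, 6, 7}  B4 = {1, 2, 6, 7}  B5 = {2, 4, 5, 7}
Tree: B1–B2, B2–B3, B3–B4, B1–B5

The largest bag has 4 vertices, giving width 3; this decomposition certifies tw(G) ≤ 3. For the lower bound, the 4 vertices {2, 4, 5, 7} are pairwise adjacent, and any tree decomposition puts a clique entirely inside one bag — forcing width ≥ 3. Hence tw(G) = 3 exactly.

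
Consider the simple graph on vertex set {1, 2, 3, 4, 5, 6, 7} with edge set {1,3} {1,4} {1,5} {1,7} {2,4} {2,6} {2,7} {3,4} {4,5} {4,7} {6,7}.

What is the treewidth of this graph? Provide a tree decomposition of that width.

Every bag has size at most 3, so the width is 3 − 1 = 2 and tw(G) ≤ 2. Conversely, {1, 3, 4} is a clique of size 3, and the vertices of any clique must share a bag in every tree decomposition; so some bag has ≥ 3 vertices and tw(G) ≥ 2. The upper and lower bounds meet at 2, so that is the treewidth.

Treewidth 2.
One such decomposition:
Bags: B1 = {1, 4, 7}  B2 = {2, 4, 7}  B3 = {1, 4, 5}  B4 = {2, 6, 7}  B5 = {1, 3, 4}
Tree: B1–B2, B1–B3, B2–B4, B1–B5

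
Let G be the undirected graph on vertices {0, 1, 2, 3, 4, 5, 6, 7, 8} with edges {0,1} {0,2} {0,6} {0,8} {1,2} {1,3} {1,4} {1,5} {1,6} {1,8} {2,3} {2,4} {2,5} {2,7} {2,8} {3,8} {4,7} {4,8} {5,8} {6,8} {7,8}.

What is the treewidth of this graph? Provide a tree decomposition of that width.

Every bag has size at most 4, so the width is 4 − 1 = 3 and tw(G) ≤ 3. For the lower bound, the 4 vertices {0, 1, 2, 8} are pairwise adjacent, and any tree decomposition puts a clique entirely inside one bag — forcing width ≥ 3. Combining the bounds, tw(G) = 3.

Treewidth 3.
One such decomposition:
Bags: B1 = {1, 2, 4, 8}  B2 = {0, 1, 2, 8}  B3 = {0, 1, 6, 8}  B4 = {1, 2, 5, 8}  B5 = {1, 2, 3, 8}  B6 = {2, 4, 7, 8}
Tree: B1–B2, B2–B3, B2–B4, B2–B5, B1–B6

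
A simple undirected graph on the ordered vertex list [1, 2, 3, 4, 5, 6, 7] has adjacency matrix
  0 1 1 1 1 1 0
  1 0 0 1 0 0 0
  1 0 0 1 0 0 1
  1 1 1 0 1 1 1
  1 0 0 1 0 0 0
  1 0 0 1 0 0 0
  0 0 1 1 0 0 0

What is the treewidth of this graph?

A width-2 tree decomposition is:
Bags: B1 = {1, 4, 6}  B2 = {1, 3, 4}  B3 = {1, 4, 5}  B4 = {1, 2, 4}  B5 = {3, 4, 7}
Tree: B1–B2, B1–B3, B1–B4, B2–B5
Every bag has size at most 3, so the width is 3 − 1 = 2 and tw(G) ≤ 2. For the lower bound, the 3 vertices {1, 2, 4} are pairwise adjacent, and any tree decomposition puts a clique entirely inside one bag — forcing width ≥ 2. The upper and lower bounds meet at 2, so that is the treewidth.

2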